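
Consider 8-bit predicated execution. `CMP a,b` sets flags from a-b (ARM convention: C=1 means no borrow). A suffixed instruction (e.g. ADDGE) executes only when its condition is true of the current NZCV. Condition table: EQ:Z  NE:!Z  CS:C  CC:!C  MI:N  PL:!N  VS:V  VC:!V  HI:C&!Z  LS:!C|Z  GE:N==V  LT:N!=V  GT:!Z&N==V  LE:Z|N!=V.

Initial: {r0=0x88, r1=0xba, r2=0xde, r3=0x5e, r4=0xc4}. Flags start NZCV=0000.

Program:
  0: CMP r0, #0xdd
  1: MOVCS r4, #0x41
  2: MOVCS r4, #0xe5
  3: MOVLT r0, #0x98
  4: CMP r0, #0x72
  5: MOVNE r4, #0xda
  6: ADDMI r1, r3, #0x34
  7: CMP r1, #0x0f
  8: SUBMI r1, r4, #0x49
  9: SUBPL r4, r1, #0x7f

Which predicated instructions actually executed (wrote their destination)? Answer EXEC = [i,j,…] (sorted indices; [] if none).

EXEC = [3,5,8]

0: ✓ CMP  NZCV=1000
1: · MOVCS
2: · MOVCS
3: ✓ MOVLT  r0←0x98
4: ✓ CMP  NZCV=0011
5: ✓ MOVNE  r4←0xda
6: · ADDMI
7: ✓ CMP  NZCV=1010
8: ✓ SUBMI  r1←0x91
9: · SUBPL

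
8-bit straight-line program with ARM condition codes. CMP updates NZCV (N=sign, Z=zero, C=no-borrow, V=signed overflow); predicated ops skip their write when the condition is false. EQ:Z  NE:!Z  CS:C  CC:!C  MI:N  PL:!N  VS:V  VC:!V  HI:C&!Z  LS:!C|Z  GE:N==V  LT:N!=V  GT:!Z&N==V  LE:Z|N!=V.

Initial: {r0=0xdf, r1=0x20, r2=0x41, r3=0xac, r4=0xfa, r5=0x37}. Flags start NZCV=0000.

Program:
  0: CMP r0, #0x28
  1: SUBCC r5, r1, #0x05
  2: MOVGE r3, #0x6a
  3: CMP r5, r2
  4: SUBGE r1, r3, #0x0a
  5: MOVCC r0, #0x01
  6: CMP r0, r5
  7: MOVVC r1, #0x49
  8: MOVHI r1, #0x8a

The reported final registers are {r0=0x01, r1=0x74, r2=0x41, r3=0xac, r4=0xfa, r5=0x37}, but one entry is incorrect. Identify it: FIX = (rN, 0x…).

[0] flags=1010 → (cmp)
[1] flags=1010 CC?F → skip
[2] flags=1010 GE?F → skip
[3] flags=1000 → (cmp)
[4] flags=1000 GE?F → skip
[5] flags=1000 CC?T → r0=0x01
[6] flags=1000 → (cmp)
[7] flags=1000 VC?T → r1=0x49
[8] flags=1000 HI?F → skip

FIX = (r1, 0x49)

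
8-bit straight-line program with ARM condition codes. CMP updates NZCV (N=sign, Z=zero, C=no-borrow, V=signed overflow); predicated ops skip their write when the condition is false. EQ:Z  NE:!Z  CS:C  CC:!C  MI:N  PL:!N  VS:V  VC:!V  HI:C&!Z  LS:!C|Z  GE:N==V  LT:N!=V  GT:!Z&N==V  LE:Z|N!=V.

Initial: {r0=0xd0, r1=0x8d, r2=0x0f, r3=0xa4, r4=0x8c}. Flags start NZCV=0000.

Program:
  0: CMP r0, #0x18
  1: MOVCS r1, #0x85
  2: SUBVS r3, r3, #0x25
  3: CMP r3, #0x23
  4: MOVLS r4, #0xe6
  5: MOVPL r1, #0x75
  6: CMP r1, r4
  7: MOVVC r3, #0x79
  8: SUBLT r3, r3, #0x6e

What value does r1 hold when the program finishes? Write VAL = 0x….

VAL = 0x85

0: ✓ CMP  NZCV=1010
1: ✓ MOVCS  r1←0x85
2: · SUBVS
3: ✓ CMP  NZCV=1010
4: · MOVLS
5: · MOVPL
6: ✓ CMP  NZCV=1000
7: ✓ MOVVC  r3←0x79
8: ✓ SUBLT  r3←0x0b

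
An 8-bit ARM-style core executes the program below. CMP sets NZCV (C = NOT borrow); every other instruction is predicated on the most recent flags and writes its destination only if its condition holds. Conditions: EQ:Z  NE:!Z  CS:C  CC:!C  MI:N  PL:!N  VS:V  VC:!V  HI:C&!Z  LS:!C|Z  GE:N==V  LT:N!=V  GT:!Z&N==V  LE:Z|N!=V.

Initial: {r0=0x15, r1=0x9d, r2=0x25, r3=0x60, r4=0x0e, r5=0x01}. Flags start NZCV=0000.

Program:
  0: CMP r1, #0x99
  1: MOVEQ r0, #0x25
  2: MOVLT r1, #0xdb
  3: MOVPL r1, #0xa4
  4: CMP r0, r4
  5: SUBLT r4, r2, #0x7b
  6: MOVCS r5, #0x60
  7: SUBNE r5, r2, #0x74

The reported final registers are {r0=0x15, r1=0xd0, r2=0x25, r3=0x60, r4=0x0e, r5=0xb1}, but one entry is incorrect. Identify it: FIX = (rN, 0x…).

FIX = (r1, 0xa4)

[0] flags=0010 → (cmp)
[1] flags=0010 EQ?F → skip
[2] flags=0010 LT?F → skip
[3] flags=0010 PL?T → r1=0xa4
[4] flags=0010 → (cmp)
[5] flags=0010 LT?F → skip
[6] flags=0010 CS?T → r5=0x60
[7] flags=0010 NE?T → r5=0xb1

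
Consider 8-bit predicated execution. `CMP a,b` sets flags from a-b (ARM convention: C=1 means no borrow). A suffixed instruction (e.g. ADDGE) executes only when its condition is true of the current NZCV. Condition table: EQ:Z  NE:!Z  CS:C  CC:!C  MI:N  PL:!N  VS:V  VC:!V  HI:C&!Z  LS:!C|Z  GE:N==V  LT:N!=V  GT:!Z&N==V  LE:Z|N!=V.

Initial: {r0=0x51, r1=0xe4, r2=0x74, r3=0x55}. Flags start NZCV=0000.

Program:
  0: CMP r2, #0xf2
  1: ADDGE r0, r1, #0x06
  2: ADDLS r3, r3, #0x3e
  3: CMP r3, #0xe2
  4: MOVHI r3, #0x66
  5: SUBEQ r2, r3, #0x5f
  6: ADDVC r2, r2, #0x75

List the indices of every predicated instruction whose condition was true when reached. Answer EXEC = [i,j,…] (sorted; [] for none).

0: ✓ CMP  NZCV=1001
1: ✓ ADDGE  r0←0xea
2: ✓ ADDLS  r3←0x93
3: ✓ CMP  NZCV=1000
4: · MOVHI
5: · SUBEQ
6: ✓ ADDVC  r2←0xe9

EXEC = [1,2,6]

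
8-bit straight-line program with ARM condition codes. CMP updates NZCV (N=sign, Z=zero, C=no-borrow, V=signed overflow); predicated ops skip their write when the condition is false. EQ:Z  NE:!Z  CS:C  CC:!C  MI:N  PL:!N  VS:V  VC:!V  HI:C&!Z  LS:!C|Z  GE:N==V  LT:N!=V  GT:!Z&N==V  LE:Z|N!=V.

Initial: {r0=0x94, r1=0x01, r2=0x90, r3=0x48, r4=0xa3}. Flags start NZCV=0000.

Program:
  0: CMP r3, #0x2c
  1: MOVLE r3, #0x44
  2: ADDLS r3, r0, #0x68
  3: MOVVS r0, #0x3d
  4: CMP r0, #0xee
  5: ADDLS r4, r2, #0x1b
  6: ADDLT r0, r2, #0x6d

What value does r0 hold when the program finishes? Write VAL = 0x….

VAL = 0xfd

[0] flags=0010 → (cmp)
[1] flags=0010 LE?F → skip
[2] flags=0010 LS?F → skip
[3] flags=0010 VS?F → skip
[4] flags=1000 → (cmp)
[5] flags=1000 LS?T → r4=0xab
[6] flags=1000 LT?T → r0=0xfd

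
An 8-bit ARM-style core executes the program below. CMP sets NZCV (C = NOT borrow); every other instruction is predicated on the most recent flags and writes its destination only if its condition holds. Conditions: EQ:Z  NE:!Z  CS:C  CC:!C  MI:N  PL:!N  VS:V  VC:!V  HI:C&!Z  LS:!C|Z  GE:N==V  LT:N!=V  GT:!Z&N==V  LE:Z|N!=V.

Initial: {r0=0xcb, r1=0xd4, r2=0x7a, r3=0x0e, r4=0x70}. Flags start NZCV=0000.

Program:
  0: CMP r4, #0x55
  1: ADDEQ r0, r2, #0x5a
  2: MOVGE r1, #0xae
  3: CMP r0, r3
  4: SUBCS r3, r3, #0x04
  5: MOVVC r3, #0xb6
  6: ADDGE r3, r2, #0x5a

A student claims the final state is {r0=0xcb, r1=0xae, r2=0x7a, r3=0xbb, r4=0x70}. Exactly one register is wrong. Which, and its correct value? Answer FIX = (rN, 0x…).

[0] flags=0010 → (cmp)
[1] flags=0010 EQ?F → skip
[2] flags=0010 GE?T → r1=0xae
[3] flags=1010 → (cmp)
[4] flags=1010 CS?T → r3=0x0a
[5] flags=1010 VC?T → r3=0xb6
[6] flags=1010 GE?F → skip

FIX = (r3, 0xb6)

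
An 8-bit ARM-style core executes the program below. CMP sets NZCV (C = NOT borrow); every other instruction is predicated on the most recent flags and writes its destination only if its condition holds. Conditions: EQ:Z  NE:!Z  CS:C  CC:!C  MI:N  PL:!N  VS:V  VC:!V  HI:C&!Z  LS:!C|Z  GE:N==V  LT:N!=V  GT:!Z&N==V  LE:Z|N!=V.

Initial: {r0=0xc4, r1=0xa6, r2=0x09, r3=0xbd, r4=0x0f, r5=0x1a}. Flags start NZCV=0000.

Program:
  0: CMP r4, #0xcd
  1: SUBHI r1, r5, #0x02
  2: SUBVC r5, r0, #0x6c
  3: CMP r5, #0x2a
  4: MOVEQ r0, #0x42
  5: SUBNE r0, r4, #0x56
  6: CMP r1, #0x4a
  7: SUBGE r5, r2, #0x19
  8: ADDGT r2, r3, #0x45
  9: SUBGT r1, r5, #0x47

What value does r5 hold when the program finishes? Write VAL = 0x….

VAL = 0x58

[0] flags=0000 → (cmp)
[1] flags=0000 HI?F → skip
[2] flags=0000 VC?T → r5=0x58
[3] flags=0010 → (cmp)
[4] flags=0010 EQ?F → skip
[5] flags=0010 NE?T → r0=0xb9
[6] flags=0011 → (cmp)
[7] flags=0011 GE?F → skip
[8] flags=0011 GT?F → skip
[9] flags=0011 GT?F → skip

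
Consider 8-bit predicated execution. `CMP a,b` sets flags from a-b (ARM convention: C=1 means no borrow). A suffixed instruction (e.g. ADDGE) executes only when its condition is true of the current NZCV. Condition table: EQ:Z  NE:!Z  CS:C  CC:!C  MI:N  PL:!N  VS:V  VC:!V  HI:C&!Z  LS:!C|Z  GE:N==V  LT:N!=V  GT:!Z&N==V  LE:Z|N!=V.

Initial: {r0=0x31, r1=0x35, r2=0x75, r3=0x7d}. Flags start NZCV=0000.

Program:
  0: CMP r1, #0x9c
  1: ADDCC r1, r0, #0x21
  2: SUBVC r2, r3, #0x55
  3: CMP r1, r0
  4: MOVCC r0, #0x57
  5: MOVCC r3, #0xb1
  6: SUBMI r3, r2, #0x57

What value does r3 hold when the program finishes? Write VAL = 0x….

0: ✓ CMP  NZCV=1001
1: ✓ ADDCC  r1←0x52
2: · SUBVC
3: ✓ CMP  NZCV=0010
4: · MOVCC
5: · MOVCC
6: · SUBMI

VAL = 0x7d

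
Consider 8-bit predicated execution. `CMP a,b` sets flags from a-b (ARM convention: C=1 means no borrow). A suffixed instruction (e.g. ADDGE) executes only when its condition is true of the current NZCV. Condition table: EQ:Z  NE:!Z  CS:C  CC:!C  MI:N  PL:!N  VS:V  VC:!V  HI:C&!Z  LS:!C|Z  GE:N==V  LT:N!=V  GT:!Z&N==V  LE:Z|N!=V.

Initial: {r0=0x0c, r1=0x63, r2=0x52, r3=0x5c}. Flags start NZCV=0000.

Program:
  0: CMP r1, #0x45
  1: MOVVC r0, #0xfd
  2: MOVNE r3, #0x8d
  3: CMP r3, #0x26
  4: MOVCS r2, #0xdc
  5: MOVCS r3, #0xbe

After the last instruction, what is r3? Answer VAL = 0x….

[0] flags=0010 → (cmp)
[1] flags=0010 VC?T → r0=0xfd
[2] flags=0010 NE?T → r3=0x8d
[3] flags=0011 → (cmp)
[4] flags=0011 CS?T → r2=0xdc
[5] flags=0011 CS?T → r3=0xbe

VAL = 0xbe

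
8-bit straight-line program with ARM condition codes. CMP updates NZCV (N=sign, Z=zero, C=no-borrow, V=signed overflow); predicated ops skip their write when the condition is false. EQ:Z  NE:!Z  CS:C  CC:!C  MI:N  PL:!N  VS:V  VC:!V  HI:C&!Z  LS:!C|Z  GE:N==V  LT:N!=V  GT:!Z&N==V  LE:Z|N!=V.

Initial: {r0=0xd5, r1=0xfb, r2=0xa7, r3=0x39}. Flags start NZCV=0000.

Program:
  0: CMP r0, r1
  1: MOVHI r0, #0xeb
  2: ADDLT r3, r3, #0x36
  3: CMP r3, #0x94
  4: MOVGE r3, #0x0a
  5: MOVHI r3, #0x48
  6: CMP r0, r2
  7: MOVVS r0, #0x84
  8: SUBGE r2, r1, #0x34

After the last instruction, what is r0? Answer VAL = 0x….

VAL = 0xd5

[0] flags=1000 → (cmp)
[1] flags=1000 HI?F → skip
[2] flags=1000 LT?T → r3=0x6f
[3] flags=1001 → (cmp)
[4] flags=1001 GE?T → r3=0x0a
[5] flags=1001 HI?F → skip
[6] flags=0010 → (cmp)
[7] flags=0010 VS?F → skip
[8] flags=0010 GE?T → r2=0xc7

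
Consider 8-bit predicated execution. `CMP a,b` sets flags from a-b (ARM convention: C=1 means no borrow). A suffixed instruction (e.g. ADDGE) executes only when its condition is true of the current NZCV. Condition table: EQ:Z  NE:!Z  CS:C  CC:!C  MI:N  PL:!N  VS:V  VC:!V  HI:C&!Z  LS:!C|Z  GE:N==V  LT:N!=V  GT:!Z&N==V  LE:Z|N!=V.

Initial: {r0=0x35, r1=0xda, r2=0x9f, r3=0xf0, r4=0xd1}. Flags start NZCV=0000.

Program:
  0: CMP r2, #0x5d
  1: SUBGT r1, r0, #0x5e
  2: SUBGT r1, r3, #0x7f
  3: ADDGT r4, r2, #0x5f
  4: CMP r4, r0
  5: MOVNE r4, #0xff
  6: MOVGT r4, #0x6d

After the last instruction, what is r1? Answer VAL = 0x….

VAL = 0xda

[0] flags=0011 → (cmp)
[1] flags=0011 GT?F → skip
[2] flags=0011 GT?F → skip
[3] flags=0011 GT?F → skip
[4] flags=1010 → (cmp)
[5] flags=1010 NE?T → r4=0xff
[6] flags=1010 GT?F → skip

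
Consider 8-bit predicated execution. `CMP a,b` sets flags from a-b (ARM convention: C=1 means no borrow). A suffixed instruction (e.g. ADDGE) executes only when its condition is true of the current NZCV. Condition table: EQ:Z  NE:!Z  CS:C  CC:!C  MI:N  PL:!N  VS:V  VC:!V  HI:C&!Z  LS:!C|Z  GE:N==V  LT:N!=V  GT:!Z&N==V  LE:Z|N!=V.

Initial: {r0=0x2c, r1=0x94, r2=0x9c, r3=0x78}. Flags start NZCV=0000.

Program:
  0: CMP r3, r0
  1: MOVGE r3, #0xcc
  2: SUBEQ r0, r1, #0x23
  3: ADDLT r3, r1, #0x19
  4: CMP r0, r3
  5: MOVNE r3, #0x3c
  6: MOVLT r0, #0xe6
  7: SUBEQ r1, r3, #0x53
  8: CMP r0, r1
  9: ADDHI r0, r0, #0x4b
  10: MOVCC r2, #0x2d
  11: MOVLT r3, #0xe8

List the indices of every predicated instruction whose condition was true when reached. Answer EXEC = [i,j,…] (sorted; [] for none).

EXEC = [1,5,10]

0: ✓ CMP  NZCV=0010
1: ✓ MOVGE  r3←0xcc
2: · SUBEQ
3: · ADDLT
4: ✓ CMP  NZCV=0000
5: ✓ MOVNE  r3←0x3c
6: · MOVLT
7: · SUBEQ
8: ✓ CMP  NZCV=1001
9: · ADDHI
10: ✓ MOVCC  r2←0x2d
11: · MOVLT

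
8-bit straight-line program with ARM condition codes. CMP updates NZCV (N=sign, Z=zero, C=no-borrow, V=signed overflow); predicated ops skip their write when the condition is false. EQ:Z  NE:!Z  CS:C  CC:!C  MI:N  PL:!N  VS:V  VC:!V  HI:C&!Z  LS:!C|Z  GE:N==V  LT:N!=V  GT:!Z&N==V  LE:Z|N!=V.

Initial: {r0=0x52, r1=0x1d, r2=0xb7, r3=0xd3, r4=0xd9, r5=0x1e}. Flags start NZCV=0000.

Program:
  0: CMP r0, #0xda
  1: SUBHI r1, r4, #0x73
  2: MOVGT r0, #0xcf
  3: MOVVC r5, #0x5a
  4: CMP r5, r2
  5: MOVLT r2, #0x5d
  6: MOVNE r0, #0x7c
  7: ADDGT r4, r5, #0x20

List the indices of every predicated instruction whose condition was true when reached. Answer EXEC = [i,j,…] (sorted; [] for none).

EXEC = [2,3,6,7]

[0] flags=0000 → (cmp)
[1] flags=0000 HI?F → skip
[2] flags=0000 GT?T → r0=0xcf
[3] flags=0000 VC?T → r5=0x5a
[4] flags=1001 → (cmp)
[5] flags=1001 LT?F → skip
[6] flags=1001 NE?T → r0=0x7c
[7] flags=1001 GT?T → r4=0x7a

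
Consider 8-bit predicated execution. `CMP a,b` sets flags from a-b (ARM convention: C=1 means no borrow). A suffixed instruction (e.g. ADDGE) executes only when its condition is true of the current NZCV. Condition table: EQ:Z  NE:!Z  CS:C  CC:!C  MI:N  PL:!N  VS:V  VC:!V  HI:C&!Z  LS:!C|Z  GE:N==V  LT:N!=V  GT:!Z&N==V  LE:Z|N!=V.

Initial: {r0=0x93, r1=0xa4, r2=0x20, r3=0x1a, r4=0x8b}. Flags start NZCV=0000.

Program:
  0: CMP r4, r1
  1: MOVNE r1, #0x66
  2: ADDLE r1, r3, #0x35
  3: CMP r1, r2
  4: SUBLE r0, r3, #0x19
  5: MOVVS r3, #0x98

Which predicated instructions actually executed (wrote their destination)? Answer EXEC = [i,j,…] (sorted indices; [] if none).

[0] flags=1000 → (cmp)
[1] flags=1000 NE?T → r1=0x66
[2] flags=1000 LE?T → r1=0x4f
[3] flags=0010 → (cmp)
[4] flags=0010 LE?F → skip
[5] flags=0010 VS?F → skip

EXEC = [1,2]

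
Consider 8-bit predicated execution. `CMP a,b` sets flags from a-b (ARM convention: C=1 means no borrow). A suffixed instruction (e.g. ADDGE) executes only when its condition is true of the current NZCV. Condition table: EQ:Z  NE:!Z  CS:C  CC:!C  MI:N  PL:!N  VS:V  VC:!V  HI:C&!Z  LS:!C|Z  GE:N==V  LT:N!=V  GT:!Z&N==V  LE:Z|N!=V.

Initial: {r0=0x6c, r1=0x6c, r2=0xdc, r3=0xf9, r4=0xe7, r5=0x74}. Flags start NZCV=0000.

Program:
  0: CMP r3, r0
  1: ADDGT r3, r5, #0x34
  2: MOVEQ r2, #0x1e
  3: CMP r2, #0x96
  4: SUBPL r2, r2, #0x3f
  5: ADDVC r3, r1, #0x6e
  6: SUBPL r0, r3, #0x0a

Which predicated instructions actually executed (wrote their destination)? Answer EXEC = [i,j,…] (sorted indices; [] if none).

[0] flags=1010 → (cmp)
[1] flags=1010 GT?F → skip
[2] flags=1010 EQ?F → skip
[3] flags=0010 → (cmp)
[4] flags=0010 PL?T → r2=0x9d
[5] flags=0010 VC?T → r3=0xda
[6] flags=0010 PL?T → r0=0xd0

EXEC = [4,5,6]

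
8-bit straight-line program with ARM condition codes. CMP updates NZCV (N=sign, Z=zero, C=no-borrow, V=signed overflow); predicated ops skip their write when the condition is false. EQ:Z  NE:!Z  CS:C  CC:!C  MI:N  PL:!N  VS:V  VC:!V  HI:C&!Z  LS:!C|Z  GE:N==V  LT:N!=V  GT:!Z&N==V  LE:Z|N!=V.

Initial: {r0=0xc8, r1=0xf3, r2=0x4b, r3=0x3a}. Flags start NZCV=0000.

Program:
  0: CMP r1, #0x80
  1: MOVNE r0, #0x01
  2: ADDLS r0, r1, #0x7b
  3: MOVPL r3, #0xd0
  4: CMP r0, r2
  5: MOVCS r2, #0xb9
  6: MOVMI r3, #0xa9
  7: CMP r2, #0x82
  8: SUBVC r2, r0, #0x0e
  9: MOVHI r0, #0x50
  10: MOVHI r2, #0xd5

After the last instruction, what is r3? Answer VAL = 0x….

[0] flags=0010 → (cmp)
[1] flags=0010 NE?T → r0=0x01
[2] flags=0010 LS?F → skip
[3] flags=0010 PL?T → r3=0xd0
[4] flags=1000 → (cmp)
[5] flags=1000 CS?F → skip
[6] flags=1000 MI?T → r3=0xa9
[7] flags=1001 → (cmp)
[8] flags=1001 VC?F → skip
[9] flags=1001 HI?F → skip
[10] flags=1001 HI?F → skip

VAL = 0xa9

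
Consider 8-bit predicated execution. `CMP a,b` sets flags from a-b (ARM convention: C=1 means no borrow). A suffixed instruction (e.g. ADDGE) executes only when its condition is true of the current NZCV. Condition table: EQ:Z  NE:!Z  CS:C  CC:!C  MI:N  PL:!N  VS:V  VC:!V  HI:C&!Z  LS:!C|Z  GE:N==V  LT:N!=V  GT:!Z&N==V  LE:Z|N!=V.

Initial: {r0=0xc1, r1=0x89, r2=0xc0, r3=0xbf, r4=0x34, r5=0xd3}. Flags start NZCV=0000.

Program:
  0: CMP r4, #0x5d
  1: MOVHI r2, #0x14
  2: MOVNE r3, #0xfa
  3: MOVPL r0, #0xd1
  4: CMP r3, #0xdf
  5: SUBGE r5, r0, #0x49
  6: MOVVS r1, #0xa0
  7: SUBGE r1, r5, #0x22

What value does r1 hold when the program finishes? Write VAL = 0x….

[0] flags=1000 → (cmp)
[1] flags=1000 HI?F → skip
[2] flags=1000 NE?T → r3=0xfa
[3] flags=1000 PL?F → skip
[4] flags=0010 → (cmp)
[5] flags=0010 GE?T → r5=0x78
[6] flags=0010 VS?F → skip
[7] flags=0010 GE?T → r1=0x56

VAL = 0x56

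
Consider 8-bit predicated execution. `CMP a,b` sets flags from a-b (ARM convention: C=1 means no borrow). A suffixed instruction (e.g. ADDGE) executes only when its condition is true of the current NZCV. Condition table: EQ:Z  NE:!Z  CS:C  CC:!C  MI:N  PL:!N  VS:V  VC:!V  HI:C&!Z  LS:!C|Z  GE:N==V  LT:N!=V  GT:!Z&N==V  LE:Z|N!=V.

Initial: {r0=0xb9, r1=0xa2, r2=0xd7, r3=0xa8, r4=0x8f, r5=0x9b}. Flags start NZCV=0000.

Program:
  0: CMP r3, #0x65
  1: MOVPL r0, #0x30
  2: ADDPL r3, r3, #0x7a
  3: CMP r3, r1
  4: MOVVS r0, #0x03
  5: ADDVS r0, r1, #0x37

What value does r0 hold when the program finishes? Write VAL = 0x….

[0] flags=0011 → (cmp)
[1] flags=0011 PL?T → r0=0x30
[2] flags=0011 PL?T → r3=0x22
[3] flags=1001 → (cmp)
[4] flags=1001 VS?T → r0=0x03
[5] flags=1001 VS?T → r0=0xd9

VAL = 0xd9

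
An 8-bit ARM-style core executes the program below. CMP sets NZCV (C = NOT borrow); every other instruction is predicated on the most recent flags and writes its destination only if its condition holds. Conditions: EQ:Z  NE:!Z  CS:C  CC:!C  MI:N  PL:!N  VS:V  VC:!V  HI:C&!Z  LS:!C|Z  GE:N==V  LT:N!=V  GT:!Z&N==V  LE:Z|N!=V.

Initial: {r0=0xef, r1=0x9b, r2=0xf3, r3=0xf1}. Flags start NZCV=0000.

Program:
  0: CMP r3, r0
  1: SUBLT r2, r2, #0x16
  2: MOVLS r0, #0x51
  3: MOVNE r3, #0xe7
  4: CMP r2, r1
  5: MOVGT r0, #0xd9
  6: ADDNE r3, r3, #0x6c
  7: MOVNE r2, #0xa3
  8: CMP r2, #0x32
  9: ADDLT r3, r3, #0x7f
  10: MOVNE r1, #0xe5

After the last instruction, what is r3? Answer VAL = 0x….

VAL = 0xd2

[0] flags=0010 → (cmp)
[1] flags=0010 LT?F → skip
[2] flags=0010 LS?F → skip
[3] flags=0010 NE?T → r3=0xe7
[4] flags=0010 → (cmp)
[5] flags=0010 GT?T → r0=0xd9
[6] flags=0010 NE?T → r3=0x53
[7] flags=0010 NE?T → r2=0xa3
[8] flags=0011 → (cmp)
[9] flags=0011 LT?T → r3=0xd2
[10] flags=0011 NE?T → r1=0xe5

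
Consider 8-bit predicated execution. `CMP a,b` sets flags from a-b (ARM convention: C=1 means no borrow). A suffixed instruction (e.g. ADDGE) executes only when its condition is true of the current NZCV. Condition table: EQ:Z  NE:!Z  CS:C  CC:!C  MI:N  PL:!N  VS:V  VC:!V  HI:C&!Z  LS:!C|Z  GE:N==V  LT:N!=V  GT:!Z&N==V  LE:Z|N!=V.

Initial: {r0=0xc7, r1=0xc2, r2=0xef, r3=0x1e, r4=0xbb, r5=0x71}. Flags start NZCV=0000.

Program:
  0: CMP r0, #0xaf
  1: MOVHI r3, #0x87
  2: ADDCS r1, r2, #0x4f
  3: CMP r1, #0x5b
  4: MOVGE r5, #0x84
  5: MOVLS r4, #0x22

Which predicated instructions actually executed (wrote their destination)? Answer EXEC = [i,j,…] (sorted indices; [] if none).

EXEC = [1,2,5]

0: ✓ CMP  NZCV=0010
1: ✓ MOVHI  r3←0x87
2: ✓ ADDCS  r1←0x3e
3: ✓ CMP  NZCV=1000
4: · MOVGE
5: ✓ MOVLS  r4←0x22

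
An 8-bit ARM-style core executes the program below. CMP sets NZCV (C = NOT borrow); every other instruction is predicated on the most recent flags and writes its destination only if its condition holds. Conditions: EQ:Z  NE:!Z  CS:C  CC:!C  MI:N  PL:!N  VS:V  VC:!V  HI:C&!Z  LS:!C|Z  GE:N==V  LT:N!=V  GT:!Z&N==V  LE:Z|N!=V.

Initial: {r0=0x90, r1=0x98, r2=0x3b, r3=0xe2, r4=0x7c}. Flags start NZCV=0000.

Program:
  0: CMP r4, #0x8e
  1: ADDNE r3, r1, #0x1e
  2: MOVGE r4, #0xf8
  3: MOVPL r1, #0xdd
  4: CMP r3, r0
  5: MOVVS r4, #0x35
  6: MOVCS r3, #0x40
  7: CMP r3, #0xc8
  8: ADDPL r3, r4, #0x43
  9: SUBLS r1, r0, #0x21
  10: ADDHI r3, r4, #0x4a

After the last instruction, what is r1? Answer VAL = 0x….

VAL = 0x6f

[0] flags=1001 → (cmp)
[1] flags=1001 NE?T → r3=0xb6
[2] flags=1001 GE?T → r4=0xf8
[3] flags=1001 PL?F → skip
[4] flags=0010 → (cmp)
[5] flags=0010 VS?F → skip
[6] flags=0010 CS?T → r3=0x40
[7] flags=0000 → (cmp)
[8] flags=0000 PL?T → r3=0x3b
[9] flags=0000 LS?T → r1=0x6f
[10] flags=0000 HI?F → skip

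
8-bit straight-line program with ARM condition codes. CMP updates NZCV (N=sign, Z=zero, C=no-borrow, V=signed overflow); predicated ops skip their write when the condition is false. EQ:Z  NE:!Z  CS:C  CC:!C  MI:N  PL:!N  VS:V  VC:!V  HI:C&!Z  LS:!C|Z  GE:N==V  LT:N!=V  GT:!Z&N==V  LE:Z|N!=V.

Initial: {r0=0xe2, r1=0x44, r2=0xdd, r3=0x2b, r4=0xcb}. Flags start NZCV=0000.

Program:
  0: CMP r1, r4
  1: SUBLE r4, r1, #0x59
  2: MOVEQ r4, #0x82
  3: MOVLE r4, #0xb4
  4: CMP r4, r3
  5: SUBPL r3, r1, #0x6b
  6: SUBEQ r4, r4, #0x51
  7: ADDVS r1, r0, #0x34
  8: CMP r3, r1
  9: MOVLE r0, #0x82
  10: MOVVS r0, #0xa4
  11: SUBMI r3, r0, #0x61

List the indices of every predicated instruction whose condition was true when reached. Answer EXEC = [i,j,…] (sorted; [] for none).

EXEC = [9,11]

0: ✓ CMP  NZCV=0000
1: · SUBLE
2: · MOVEQ
3: · MOVLE
4: ✓ CMP  NZCV=1010
5: · SUBPL
6: · SUBEQ
7: · ADDVS
8: ✓ CMP  NZCV=1000
9: ✓ MOVLE  r0←0x82
10: · MOVVS
11: ✓ SUBMI  r3←0x21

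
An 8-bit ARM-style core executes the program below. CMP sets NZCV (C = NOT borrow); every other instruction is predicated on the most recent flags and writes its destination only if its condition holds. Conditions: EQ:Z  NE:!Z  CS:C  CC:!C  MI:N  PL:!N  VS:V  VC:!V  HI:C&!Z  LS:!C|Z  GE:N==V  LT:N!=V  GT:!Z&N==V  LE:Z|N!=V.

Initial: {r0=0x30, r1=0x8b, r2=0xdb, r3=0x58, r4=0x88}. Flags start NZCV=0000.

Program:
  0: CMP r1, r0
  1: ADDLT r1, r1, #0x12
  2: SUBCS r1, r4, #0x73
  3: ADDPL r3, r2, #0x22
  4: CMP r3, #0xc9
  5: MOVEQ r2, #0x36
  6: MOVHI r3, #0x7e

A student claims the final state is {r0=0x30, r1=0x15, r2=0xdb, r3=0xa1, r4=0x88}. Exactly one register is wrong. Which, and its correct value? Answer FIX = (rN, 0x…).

FIX = (r3, 0x7e)

[0] flags=0011 → (cmp)
[1] flags=0011 LT?T → r1=0x9d
[2] flags=0011 CS?T → r1=0x15
[3] flags=0011 PL?T → r3=0xfd
[4] flags=0010 → (cmp)
[5] flags=0010 EQ?F → skip
[6] flags=0010 HI?T → r3=0x7e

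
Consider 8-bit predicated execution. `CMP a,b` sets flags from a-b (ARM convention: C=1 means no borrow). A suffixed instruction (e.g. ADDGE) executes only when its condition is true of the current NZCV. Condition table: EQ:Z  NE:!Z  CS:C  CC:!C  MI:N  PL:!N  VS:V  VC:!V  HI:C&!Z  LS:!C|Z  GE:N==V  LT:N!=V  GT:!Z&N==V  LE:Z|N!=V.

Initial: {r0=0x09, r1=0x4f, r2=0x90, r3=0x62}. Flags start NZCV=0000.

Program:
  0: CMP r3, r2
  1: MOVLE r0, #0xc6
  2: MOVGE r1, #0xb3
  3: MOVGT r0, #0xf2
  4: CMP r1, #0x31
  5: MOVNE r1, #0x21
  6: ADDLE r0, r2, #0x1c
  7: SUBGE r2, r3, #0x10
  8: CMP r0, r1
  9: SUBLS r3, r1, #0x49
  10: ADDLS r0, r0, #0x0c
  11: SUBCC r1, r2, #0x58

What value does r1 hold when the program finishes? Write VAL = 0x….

VAL = 0x21

0: ✓ CMP  NZCV=1001
1: · MOVLE
2: ✓ MOVGE  r1←0xb3
3: ✓ MOVGT  r0←0xf2
4: ✓ CMP  NZCV=1010
5: ✓ MOVNE  r1←0x21
6: ✓ ADDLE  r0←0xac
7: · SUBGE
8: ✓ CMP  NZCV=1010
9: · SUBLS
10: · ADDLS
11: · SUBCC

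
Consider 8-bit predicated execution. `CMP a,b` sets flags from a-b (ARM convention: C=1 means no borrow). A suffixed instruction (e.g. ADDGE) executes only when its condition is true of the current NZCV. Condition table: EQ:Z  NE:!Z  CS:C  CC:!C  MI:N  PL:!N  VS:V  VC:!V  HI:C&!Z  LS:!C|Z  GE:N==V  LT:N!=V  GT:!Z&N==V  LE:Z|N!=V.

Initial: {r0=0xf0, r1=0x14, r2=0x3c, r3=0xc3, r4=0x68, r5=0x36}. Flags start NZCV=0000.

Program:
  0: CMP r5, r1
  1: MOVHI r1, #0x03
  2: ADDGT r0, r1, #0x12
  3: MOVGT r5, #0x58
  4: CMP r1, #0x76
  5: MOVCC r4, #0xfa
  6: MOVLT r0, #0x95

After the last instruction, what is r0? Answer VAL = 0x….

0: ✓ CMP  NZCV=0010
1: ✓ MOVHI  r1←0x03
2: ✓ ADDGT  r0←0x15
3: ✓ MOVGT  r5←0x58
4: ✓ CMP  NZCV=1000
5: ✓ MOVCC  r4←0xfa
6: ✓ MOVLT  r0←0x95

VAL = 0x95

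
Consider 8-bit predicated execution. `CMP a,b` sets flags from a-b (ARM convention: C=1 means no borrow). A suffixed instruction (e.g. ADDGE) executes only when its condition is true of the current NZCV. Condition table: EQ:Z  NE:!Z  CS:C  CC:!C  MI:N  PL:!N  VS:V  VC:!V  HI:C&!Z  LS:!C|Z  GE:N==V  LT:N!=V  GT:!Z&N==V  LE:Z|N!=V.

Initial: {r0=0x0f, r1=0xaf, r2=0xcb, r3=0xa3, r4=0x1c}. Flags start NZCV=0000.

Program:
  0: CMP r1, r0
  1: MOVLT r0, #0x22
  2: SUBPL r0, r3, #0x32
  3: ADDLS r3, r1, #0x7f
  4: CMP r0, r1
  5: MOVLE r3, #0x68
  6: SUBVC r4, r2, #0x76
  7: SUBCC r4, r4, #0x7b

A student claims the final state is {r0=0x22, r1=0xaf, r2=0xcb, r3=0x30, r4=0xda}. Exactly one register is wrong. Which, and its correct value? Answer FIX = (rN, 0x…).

0: ✓ CMP  NZCV=1010
1: ✓ MOVLT  r0←0x22
2: · SUBPL
3: · ADDLS
4: ✓ CMP  NZCV=0000
5: · MOVLE
6: ✓ SUBVC  r4←0x55
7: ✓ SUBCC  r4←0xda

FIX = (r3, 0xa3)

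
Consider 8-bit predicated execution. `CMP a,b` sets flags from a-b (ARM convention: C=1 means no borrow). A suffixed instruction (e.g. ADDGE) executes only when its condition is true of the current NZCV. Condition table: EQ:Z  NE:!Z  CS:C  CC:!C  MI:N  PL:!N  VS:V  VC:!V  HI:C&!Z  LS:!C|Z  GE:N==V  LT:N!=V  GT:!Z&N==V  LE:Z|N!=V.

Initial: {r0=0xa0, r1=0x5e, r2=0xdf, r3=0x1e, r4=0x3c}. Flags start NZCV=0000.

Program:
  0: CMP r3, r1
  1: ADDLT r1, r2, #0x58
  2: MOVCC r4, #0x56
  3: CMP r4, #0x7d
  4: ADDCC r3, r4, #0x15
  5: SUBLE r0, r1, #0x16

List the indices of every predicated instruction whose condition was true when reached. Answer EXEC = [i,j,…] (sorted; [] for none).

EXEC = [1,2,4,5]

0: ✓ CMP  NZCV=1000
1: ✓ ADDLT  r1←0x37
2: ✓ MOVCC  r4←0x56
3: ✓ CMP  NZCV=1000
4: ✓ ADDCC  r3←0x6b
5: ✓ SUBLE  r0←0x21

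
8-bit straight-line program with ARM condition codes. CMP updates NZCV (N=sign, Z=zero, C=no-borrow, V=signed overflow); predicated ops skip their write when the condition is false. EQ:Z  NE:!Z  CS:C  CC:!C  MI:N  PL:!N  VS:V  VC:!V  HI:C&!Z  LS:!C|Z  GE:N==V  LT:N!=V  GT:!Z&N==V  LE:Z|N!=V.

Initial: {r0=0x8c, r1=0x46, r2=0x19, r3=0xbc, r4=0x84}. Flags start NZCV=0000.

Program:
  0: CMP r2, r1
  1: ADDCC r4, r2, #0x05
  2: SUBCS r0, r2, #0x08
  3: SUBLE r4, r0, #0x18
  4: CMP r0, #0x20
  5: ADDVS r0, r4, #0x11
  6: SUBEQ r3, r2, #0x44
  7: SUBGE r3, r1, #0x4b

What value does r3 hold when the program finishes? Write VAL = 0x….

VAL = 0xbc

[0] flags=1000 → (cmp)
[1] flags=1000 CC?T → r4=0x1e
[2] flags=1000 CS?F → skip
[3] flags=1000 LE?T → r4=0x74
[4] flags=0011 → (cmp)
[5] flags=0011 VS?T → r0=0x85
[6] flags=0011 EQ?F → skip
[7] flags=0011 GE?F → skip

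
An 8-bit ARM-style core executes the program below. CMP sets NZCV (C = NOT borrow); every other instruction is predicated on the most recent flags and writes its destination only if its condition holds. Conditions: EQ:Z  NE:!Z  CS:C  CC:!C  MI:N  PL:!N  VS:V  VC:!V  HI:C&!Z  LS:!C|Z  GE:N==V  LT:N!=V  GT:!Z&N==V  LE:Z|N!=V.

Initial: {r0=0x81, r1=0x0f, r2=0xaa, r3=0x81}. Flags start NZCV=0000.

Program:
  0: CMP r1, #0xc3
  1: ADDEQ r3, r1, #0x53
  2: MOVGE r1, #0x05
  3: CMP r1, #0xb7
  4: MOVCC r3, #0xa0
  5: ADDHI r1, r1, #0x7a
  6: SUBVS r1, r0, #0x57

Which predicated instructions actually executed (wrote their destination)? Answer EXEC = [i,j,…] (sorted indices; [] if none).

[0] flags=0000 → (cmp)
[1] flags=0000 EQ?F → skip
[2] flags=0000 GE?T → r1=0x05
[3] flags=0000 → (cmp)
[4] flags=0000 CC?T → r3=0xa0
[5] flags=0000 HI?F → skip
[6] flags=0000 VS?F → skip

EXEC = [2,4]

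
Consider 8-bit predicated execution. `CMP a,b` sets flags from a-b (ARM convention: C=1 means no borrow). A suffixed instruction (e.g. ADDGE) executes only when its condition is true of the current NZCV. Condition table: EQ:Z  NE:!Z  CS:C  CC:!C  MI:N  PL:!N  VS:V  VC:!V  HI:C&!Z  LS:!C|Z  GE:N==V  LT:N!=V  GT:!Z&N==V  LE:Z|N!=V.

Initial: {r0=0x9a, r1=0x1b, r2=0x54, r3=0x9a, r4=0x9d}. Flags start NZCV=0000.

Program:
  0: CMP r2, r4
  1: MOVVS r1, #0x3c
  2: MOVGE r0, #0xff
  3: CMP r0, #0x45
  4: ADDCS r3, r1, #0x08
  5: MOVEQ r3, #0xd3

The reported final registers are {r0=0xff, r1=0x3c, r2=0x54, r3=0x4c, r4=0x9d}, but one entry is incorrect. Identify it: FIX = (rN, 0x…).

0: ✓ CMP  NZCV=1001
1: ✓ MOVVS  r1←0x3c
2: ✓ MOVGE  r0←0xff
3: ✓ CMP  NZCV=1010
4: ✓ ADDCS  r3←0x44
5: · MOVEQ

FIX = (r3, 0x44)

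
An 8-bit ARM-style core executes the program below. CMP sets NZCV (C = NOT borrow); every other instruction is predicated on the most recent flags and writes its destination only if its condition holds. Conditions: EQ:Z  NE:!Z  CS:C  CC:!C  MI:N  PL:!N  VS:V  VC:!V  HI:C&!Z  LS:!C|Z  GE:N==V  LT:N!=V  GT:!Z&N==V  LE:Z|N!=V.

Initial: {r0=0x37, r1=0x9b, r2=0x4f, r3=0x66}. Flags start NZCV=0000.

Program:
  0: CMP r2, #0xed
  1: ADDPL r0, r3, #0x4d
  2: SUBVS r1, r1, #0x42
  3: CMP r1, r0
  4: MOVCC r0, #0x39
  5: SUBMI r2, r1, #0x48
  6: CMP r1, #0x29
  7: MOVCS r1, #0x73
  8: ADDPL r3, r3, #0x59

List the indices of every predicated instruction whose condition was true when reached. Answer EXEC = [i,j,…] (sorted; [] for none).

EXEC = [1,4,5,7,8]

0: ✓ CMP  NZCV=0000
1: ✓ ADDPL  r0←0xb3
2: · SUBVS
3: ✓ CMP  NZCV=1000
4: ✓ MOVCC  r0←0x39
5: ✓ SUBMI  r2←0x53
6: ✓ CMP  NZCV=0011
7: ✓ MOVCS  r1←0x73
8: ✓ ADDPL  r3←0xbf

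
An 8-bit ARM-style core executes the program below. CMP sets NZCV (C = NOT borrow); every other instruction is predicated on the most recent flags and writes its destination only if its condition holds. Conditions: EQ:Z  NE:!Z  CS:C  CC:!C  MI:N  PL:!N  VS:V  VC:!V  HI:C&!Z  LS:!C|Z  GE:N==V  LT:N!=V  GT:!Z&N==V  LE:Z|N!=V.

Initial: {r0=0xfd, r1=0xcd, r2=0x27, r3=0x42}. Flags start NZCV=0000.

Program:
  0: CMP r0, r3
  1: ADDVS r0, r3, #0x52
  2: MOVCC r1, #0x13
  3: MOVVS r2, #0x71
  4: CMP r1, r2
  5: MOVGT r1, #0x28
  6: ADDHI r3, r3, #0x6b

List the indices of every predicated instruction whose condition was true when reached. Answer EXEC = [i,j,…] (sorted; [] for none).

EXEC = [6]

[0] flags=1010 → (cmp)
[1] flags=1010 VS?F → skip
[2] flags=1010 CC?F → skip
[3] flags=1010 VS?F → skip
[4] flags=1010 → (cmp)
[5] flags=1010 GT?F → skip
[6] flags=1010 HI?T → r3=0xad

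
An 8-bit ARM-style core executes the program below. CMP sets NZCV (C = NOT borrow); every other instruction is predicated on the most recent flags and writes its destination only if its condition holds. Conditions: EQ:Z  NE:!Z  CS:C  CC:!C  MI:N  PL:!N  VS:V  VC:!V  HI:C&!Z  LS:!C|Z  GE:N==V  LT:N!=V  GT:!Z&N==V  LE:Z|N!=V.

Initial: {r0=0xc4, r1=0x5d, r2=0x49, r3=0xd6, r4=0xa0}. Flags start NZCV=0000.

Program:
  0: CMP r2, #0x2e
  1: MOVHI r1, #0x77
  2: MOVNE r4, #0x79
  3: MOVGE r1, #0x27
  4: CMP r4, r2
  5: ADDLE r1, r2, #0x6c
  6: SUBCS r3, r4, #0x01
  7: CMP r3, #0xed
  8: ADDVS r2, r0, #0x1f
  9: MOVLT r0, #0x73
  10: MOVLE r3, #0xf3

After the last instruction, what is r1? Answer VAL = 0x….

[0] flags=0010 → (cmp)
[1] flags=0010 HI?T → r1=0x77
[2] flags=0010 NE?T → r4=0x79
[3] flags=0010 GE?T → r1=0x27
[4] flags=0010 → (cmp)
[5] flags=0010 LE?F → skip
[6] flags=0010 CS?T → r3=0x78
[7] flags=1001 → (cmp)
[8] flags=1001 VS?T → r2=0xe3
[9] flags=1001 LT?F → skip
[10] flags=1001 LE?F → skip

VAL = 0x27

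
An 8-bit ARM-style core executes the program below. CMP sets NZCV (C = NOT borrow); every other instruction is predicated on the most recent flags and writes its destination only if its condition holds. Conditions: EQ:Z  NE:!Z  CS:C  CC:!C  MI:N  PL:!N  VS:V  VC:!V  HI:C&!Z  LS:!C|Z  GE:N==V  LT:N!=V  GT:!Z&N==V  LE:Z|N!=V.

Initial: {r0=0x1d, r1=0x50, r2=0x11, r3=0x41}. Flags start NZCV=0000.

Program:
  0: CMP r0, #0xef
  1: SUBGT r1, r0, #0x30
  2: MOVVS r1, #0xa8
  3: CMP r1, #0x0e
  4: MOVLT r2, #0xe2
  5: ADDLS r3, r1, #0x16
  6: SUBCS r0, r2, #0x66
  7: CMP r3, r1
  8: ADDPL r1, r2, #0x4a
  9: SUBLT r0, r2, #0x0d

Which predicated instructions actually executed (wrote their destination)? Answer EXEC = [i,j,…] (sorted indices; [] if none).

EXEC = [1,4,6,8]

0: ✓ CMP  NZCV=0000
1: ✓ SUBGT  r1←0xed
2: · MOVVS
3: ✓ CMP  NZCV=1010
4: ✓ MOVLT  r2←0xe2
5: · ADDLS
6: ✓ SUBCS  r0←0x7c
7: ✓ CMP  NZCV=0000
8: ✓ ADDPL  r1←0x2c
9: · SUBLT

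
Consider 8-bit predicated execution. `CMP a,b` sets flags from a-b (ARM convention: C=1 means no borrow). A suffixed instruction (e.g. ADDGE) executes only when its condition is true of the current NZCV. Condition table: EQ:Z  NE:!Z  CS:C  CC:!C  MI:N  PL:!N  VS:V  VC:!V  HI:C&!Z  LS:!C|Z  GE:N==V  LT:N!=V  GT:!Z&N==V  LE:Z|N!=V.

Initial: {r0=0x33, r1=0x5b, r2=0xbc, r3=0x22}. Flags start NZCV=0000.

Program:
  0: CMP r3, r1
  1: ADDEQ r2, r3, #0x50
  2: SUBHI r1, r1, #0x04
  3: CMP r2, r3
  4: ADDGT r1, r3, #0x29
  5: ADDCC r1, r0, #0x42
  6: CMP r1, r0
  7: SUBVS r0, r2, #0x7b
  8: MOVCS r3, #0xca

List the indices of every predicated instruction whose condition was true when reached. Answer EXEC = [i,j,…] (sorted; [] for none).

[0] flags=1000 → (cmp)
[1] flags=1000 EQ?F → skip
[2] flags=1000 HI?F → skip
[3] flags=1010 → (cmp)
[4] flags=1010 GT?F → skip
[5] flags=1010 CC?F → skip
[6] flags=0010 → (cmp)
[7] flags=0010 VS?F → skip
[8] flags=0010 CS?T → r3=0xca

EXEC = [8]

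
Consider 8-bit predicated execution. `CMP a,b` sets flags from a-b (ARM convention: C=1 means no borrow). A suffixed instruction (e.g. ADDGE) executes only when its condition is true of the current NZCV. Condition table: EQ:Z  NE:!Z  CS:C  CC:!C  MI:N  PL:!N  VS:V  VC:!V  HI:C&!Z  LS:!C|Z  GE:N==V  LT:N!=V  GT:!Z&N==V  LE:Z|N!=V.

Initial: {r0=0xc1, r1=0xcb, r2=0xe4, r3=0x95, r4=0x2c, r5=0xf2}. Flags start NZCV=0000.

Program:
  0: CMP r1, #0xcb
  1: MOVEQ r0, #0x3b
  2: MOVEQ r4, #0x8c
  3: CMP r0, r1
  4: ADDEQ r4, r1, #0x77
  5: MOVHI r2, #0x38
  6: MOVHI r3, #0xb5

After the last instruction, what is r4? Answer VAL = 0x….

VAL = 0x8c

[0] flags=0110 → (cmp)
[1] flags=0110 EQ?T → r0=0x3b
[2] flags=0110 EQ?T → r4=0x8c
[3] flags=0000 → (cmp)
[4] flags=0000 EQ?F → skip
[5] flags=0000 HI?F → skip
[6] flags=0000 HI?F → skip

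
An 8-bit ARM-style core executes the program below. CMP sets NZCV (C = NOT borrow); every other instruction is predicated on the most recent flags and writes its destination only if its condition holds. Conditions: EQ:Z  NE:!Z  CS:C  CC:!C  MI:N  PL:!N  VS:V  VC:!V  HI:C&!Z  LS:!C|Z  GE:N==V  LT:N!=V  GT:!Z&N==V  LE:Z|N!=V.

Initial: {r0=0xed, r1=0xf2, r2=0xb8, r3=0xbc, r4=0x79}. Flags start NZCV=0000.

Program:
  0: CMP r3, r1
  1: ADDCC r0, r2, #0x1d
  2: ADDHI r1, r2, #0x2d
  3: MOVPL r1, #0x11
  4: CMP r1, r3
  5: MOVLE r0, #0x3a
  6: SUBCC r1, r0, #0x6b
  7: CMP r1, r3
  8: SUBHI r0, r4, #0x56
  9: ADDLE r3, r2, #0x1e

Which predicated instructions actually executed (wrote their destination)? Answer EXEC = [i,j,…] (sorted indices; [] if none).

0: ✓ CMP  NZCV=1000
1: ✓ ADDCC  r0←0xd5
2: · ADDHI
3: · MOVPL
4: ✓ CMP  NZCV=0010
5: · MOVLE
6: · SUBCC
7: ✓ CMP  NZCV=0010
8: ✓ SUBHI  r0←0x23
9: · ADDLE

EXEC = [1,8]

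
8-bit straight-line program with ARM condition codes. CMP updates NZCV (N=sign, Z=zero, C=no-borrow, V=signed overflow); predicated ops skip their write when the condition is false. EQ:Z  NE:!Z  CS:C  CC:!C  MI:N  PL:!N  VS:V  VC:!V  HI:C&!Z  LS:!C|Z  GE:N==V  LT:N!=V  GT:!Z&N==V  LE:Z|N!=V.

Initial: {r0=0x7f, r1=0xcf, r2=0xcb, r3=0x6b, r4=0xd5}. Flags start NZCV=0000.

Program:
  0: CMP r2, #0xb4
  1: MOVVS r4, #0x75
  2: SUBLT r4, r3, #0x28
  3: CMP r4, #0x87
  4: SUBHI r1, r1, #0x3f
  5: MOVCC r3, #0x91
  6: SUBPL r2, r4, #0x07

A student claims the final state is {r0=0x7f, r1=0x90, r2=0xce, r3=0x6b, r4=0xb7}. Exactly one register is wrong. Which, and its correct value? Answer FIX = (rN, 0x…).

FIX = (r4, 0xd5)

[0] flags=0010 → (cmp)
[1] flags=0010 VS?F → skip
[2] flags=0010 LT?F → skip
[3] flags=0010 → (cmp)
[4] flags=0010 HI?T → r1=0x90
[5] flags=0010 CC?F → skip
[6] flags=0010 PL?T → r2=0xce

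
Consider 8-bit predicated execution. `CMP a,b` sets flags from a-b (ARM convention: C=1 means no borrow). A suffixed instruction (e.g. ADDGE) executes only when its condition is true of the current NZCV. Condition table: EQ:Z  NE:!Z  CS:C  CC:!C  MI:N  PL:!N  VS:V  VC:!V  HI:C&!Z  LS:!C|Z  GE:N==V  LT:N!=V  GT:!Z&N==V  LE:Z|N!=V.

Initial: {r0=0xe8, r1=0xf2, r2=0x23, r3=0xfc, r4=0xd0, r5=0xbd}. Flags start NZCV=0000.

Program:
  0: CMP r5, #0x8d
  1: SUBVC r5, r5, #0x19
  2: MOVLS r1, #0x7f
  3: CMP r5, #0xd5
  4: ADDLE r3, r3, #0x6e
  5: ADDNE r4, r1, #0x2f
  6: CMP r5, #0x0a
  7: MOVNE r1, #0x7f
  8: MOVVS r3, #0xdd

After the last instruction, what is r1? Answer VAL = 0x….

VAL = 0x7f

[0] flags=0010 → (cmp)
[1] flags=0010 VC?T → r5=0xa4
[2] flags=0010 LS?F → skip
[3] flags=1000 → (cmp)
[4] flags=1000 LE?T → r3=0x6a
[5] flags=1000 NE?T → r4=0x21
[6] flags=1010 → (cmp)
[7] flags=1010 NE?T → r1=0x7f
[8] flags=1010 VS?F → skip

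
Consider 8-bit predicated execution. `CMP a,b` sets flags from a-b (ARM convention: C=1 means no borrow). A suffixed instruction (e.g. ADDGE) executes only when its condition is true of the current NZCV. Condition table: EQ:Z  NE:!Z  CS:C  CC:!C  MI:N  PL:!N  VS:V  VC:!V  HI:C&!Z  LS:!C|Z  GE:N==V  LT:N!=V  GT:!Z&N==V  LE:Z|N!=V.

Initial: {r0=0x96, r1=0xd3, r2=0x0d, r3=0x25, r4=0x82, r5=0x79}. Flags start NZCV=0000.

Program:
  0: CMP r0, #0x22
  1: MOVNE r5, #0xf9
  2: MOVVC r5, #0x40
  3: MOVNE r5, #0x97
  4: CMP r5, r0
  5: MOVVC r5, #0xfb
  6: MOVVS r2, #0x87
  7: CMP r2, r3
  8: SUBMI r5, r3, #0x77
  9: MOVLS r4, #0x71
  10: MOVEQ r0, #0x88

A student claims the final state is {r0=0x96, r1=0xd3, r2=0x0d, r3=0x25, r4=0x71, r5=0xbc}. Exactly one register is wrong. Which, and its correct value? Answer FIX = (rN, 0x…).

FIX = (r5, 0xae)

0: ✓ CMP  NZCV=0011
1: ✓ MOVNE  r5←0xf9
2: · MOVVC
3: ✓ MOVNE  r5←0x97
4: ✓ CMP  NZCV=0010
5: ✓ MOVVC  r5←0xfb
6: · MOVVS
7: ✓ CMP  NZCV=1000
8: ✓ SUBMI  r5←0xae
9: ✓ MOVLS  r4←0x71
10: · MOVEQ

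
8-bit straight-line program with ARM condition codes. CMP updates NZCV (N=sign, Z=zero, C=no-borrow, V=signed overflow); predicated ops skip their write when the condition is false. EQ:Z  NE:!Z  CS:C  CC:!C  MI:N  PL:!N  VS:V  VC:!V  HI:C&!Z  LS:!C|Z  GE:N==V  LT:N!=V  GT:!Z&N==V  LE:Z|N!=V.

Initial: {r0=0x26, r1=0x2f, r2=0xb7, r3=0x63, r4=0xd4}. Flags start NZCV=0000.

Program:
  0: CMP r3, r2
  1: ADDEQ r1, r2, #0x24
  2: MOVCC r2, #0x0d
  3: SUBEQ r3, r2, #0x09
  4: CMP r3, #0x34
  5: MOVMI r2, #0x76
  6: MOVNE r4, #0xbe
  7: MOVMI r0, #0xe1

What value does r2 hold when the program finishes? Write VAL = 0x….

VAL = 0x0d

[0] flags=1001 → (cmp)
[1] flags=1001 EQ?F → skip
[2] flags=1001 CC?T → r2=0x0d
[3] flags=1001 EQ?F → skip
[4] flags=0010 → (cmp)
[5] flags=0010 MI?F → skip
[6] flags=0010 NE?T → r4=0xbe
[7] flags=0010 MI?F → skip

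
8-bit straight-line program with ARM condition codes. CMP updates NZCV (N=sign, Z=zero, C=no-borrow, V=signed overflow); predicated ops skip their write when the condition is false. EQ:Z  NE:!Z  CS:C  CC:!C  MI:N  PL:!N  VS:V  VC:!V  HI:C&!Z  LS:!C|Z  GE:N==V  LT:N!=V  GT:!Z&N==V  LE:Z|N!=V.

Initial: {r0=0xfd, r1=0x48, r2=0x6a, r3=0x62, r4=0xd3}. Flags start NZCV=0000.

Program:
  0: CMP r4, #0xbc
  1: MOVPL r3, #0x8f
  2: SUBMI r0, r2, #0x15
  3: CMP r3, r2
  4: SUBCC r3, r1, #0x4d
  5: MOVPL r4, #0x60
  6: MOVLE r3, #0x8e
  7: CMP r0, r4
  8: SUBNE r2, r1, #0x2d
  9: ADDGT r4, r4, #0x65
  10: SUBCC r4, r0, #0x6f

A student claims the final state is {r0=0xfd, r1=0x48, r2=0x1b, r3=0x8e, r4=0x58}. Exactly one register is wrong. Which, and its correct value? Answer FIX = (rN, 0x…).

FIX = (r4, 0x60)

[0] flags=0010 → (cmp)
[1] flags=0010 PL?T → r3=0x8f
[2] flags=0010 MI?F → skip
[3] flags=0011 → (cmp)
[4] flags=0011 CC?F → skip
[5] flags=0011 PL?T → r4=0x60
[6] flags=0011 LE?T → r3=0x8e
[7] flags=1010 → (cmp)
[8] flags=1010 NE?T → r2=0x1b
[9] flags=1010 GT?F → skip
[10] flags=1010 CC?F → skip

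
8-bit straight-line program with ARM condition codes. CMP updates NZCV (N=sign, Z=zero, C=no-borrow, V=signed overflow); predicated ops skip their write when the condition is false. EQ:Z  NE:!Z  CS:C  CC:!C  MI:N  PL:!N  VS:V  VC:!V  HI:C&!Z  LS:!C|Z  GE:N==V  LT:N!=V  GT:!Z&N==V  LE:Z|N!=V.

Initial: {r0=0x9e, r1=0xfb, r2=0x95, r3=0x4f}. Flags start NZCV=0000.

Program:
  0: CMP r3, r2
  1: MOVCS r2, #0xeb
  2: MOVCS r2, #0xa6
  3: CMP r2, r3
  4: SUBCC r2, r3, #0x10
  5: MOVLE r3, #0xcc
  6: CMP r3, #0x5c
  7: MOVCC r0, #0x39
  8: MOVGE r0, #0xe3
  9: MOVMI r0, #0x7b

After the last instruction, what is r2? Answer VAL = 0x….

0: ✓ CMP  NZCV=1001
1: · MOVCS
2: · MOVCS
3: ✓ CMP  NZCV=0011
4: · SUBCC
5: ✓ MOVLE  r3←0xcc
6: ✓ CMP  NZCV=0011
7: · MOVCC
8: · MOVGE
9: · MOVMI

VAL = 0x95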